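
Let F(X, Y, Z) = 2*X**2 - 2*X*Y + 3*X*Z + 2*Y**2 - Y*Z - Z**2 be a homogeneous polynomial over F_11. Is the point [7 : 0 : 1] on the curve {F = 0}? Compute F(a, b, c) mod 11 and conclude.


F(7,0,1) ≡ 8 (mod 11); P is NOT on the curve.

Evaluate F(7, 0, 1) term-by-term (mod 11).
  2*X**2 ↦ 2·49·1·1 = 98
  -2*X*Y ↦ -2·7·0·1 = 0
  3*X*Z ↦ 3·7·1·1 = 21
  2*Y**2 ↦ 2·1·0·1 = 0
  -Y*Z ↦ -1·1·0·1 = 0
  -Z**2 ↦ -1·1·1·1 = -1
Sum: F(7, 0, 1) = (98) + (0) + (21) + (0) + (0) + (-1) = 118.
Reducing mod 11: 118 ≡ 8 (mod 11).
Since F(a, b, c) ≡ 8 ≠ 0 (mod 11), P does NOT lie on the curve.


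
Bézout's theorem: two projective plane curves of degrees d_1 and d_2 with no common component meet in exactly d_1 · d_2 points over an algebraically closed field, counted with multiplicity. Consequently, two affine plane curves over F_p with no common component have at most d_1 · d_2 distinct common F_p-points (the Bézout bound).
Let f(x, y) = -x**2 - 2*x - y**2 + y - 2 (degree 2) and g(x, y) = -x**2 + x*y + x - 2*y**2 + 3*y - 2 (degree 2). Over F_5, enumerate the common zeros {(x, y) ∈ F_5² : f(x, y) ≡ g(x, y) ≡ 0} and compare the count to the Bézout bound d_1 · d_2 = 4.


Common zeros: {(1, 1)}; count = 1; Bézout bound = 4.

deg(f) = 2, deg(g) = 2, so Bézout bound = 4.
Scan x ∈ F_5. For each x, list the y ∈ F_5 with f(x, y) ≡ 0 and those with g(x, y) ≡ 0 (mod 5); the common zeros in that column are the intersection.
  x = 0: f ≡ 0 at y ∈ ∅; g ≡ 0 at y ∈ ∅; common: ∅.
  x = 1: f ≡ 0 at y ∈ {0, 1}; g ≡ 0 at y ∈ {1}; common: {1}.
  x = 2: f ≡ 0 at y ∈ {0, 1}; g ≡ 0 at y ∈ ∅; common: ∅.
  x = 3: f ≡ 0 at y ∈ ∅; g ≡ 0 at y ∈ ∅; common: ∅.
  x = 4: f ≡ 0 at y ∈ ∅; g ≡ 0 at y ∈ ∅; common: ∅.
Collecting: common zeros = {(1, 1)}, so the count is 1.
Comparison with the Bézout bound: 1 ≤ 4 = deg(f)·deg(g), as expected for curves with no common component (the affine F_5-count falls short of the bound because intersections may lie at infinity, over extension fields, or carry multiplicity).


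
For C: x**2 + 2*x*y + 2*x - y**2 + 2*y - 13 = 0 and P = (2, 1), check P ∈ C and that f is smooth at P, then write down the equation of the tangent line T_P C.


Tangent line at P: 8*x + 4*y - 20 = 0.

Step 1: f(2, 1) = 0, so P lies on C.
Step 2: partial derivatives
  f_x(x, y) = 2*x + 2*y + 2, f_y(x, y) = 2*x - 2*y + 2.
  f_x(P) = 8, f_y(P) = 4 (gradient nonzero, so P is smooth).
Step 3: tangent line at P: 8·(x − 2) + 4·(y − 1) = 0.
Expanding: 8*x + 4*y - 20 = 0.


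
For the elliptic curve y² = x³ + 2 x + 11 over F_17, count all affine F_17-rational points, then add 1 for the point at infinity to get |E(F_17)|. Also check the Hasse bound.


Affine points = {(4, 7), (4, 10), (6, 1), (6, 16), (11, 2), (11, 15), (15, 4), (15, 13), (16, 5), (16, 12)}; affine count = 10; |E(F_17)| = 11.

Discriminant check: Δ ∝ 4a³ + 27b² = 4·2³ + 27·11² = 4·8 + 27·121 ≡ 1 (mod 17). Nonzero ⇒ E is nonsingular.
For each x ∈ F_17, compute rhs = x³ + 2·x + 11 mod 17, then count y ∈ F_17 with y² ≡ rhs.
  x = 0: rhs = 11, matching y values: none (0 points).
  x = 1: rhs = 14, matching y values: none (0 points).
  x = 2: rhs = 6, matching y values: none (0 points).
  x = 3: rhs = 10, matching y values: none (0 points).
  x = 4: rhs = 15, matching y values: 7, 10 (2 points).
  x = 5: rhs = 10, matching y values: none (0 points).
  x = 6: rhs = 1, matching y values: 1, 16 (2 points).
  x = 7: rhs = 11, matching y values: none (0 points).
  x = 8: rhs = 12, matching y values: none (0 points).
  x = 9: rhs = 10, matching y values: none (0 points).
  x = 10: rhs = 11, matching y values: none (0 points).
  x = 11: rhs = 4, matching y values: 2, 15 (2 points).
  x = 12: rhs = 12, matching y values: none (0 points).
  x = 13: rhs = 7, matching y values: none (0 points).
  x = 14: rhs = 12, matching y values: none (0 points).
  x = 15: rhs = 16, matching y values: 4, 13 (2 points).
  x = 16: rhs = 8, matching y values: 5, 12 (2 points).
Total affine count: 10.
Full point count |E(F_17)| = 10 + 1 = 11.
Hasse bound: |11 − (17+1)| = |-7| = 7 ≤ 2√17 ≈ 8.2462 ✓.


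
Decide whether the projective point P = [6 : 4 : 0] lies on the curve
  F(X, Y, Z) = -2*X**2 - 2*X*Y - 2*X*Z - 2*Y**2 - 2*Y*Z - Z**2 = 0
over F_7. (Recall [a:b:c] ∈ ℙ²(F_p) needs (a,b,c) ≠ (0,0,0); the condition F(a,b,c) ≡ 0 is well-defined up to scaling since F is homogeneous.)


F(6,4,0) ≡ 2 (mod 7); P is NOT on the curve.

Evaluate F(6, 4, 0) term-by-term (mod 7).
  -2*X**2 ↦ -2·36·1·1 = -72
  -2*X*Y ↦ -2·6·4·1 = -48
  -2*X*Z ↦ -2·6·1·0 = 0
  -2*Y**2 ↦ -2·1·16·1 = -32
  -2*Y*Z ↦ -2·1·4·0 = 0
  -Z**2 ↦ -1·1·1·0 = 0
Sum: F(6, 4, 0) = (-72) + (-48) + (0) + (-32) + (0) + (0) = -152.
Reducing mod 7: -152 ≡ 2 (mod 7).
Since F(a, b, c) ≡ 2 ≠ 0 (mod 7), P does NOT lie on the curve.


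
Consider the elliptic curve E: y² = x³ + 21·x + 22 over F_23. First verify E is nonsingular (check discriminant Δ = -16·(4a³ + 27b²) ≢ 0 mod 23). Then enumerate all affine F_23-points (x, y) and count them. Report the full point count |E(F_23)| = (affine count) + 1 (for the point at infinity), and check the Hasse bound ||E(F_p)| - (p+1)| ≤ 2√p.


Affine points = {(2, 7), (2, 16), (4, 3), (4, 20), (7, 11), (7, 12), (8, 9), (8, 14), (10, 6), (10, 17), (12, 1), (12, 22), (13, 10), (13, 13), (14, 1), (14, 22), (15, 3), (15, 20), (17, 5), (17, 18), (19, 9), (19, 14), (20, 1), (20, 22), (21, 8), (21, 15), (22, 0)}; affine count = 27; |E(F_23)| = 28.

Discriminant check: Δ ∝ 4a³ + 27b² = 4·21³ + 27·22² = 4·9261 + 27·484 ≡ 18 (mod 23). Nonzero ⇒ E is nonsingular.
For each x ∈ F_23, compute rhs = x³ + 21·x + 22 mod 23, then count y ∈ F_23 with y² ≡ rhs.
  x = 0: rhs = 22, matching y values: none (0 points).
  x = 1: rhs = 21, matching y values: none (0 points).
  x = 2: rhs = 3, matching y values: 7, 16 (2 points).
  x = 3: rhs = 20, matching y values: none (0 points).
  x = 4: rhs = 9, matching y values: 3, 20 (2 points).
  x = 5: rhs = 22, matching y values: none (0 points).
  x = 6: rhs = 19, matching y values: none (0 points).
  x = 7: rhs = 6, matching y values: 11, 12 (2 points).
  x = 8: rhs = 12, matching y values: 9, 14 (2 points).
  x = 9: rhs = 20, matching y values: none (0 points).
  x = 10: rhs = 13, matching y values: 6, 17 (2 points).
  x = 11: rhs = 20, matching y values: none (0 points).
  x = 12: rhs = 1, matching y values: 1, 22 (2 points).
  x = 13: rhs = 8, matching y values: 10, 13 (2 points).
  x = 14: rhs = 1, matching y values: 1, 22 (2 points).
  x = 15: rhs = 9, matching y values: 3, 20 (2 points).
  x = 16: rhs = 15, matching y values: none (0 points).
  x = 17: rhs = 2, matching y values: 5, 18 (2 points).
  x = 18: rhs = 22, matching y values: none (0 points).
  x = 19: rhs = 12, matching y values: 9, 14 (2 points).
  x = 20: rhs = 1, matching y values: 1, 22 (2 points).
  x = 21: rhs = 18, matching y values: 8, 15 (2 points).
  x = 22: rhs = 0, matching y values: 0 (1 points).
Total affine count: 27.
Full point count |E(F_23)| = 27 + 1 = 28.
Hasse bound: |28 − (23+1)| = |4| = 4 ≤ 2√23 ≈ 9.5917 ✓.


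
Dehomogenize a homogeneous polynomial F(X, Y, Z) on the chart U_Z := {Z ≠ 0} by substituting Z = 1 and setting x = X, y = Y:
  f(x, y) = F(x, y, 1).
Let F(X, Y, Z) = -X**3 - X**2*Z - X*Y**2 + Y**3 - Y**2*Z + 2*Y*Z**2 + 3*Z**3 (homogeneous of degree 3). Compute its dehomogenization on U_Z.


f(x, y) = -x**3 - x**2 - x*y**2 + y**3 - y**2 + 2*y + 3

On U_Z we set Z = 1. Each monomial c·X^i·Y^j·Z^k in F becomes c·x^i·y^j·1^k = c·x^i·y^j.
Substituting Z = 1: F(X, Y, 1) = -x**3 - x**2 - x*y**2 + y**3 - y**2 + 2*y + 3.
Note: deg(f) ≤ deg(F) = 3; strict inequality happens when F is divisible by Z (lost terms).


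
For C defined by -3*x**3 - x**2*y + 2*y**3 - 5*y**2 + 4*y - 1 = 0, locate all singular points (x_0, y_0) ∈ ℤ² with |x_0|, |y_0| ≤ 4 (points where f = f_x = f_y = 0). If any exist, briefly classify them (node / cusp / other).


Singular points: {(0, 1)}; classification: node.

Compute partial derivatives:
  f_x = -9*x**2 - 2*x*y.
  f_y = -x**2 + 6*y**2 - 10*y + 4.
Scan x_0 ∈ {−4, ..., 4}. For each x_0, f_y(x_0, y) is a polynomial in y; find its integer roots y ∈ {−4, ..., 4}, then test f_x and f at those candidates.
  x = -4: f_y(-4, y) = 6*y**2 - 10*y - 12; no integer root y with |y| ≤ 4.
  x = -3: f_y(-3, y) = 6*y**2 - 10*y - 5; no integer root y with |y| ≤ 4.
  x = -2: f_y(-2, y) = 6*y**2 - 10*y; vanishes at y ∈ {0}. (-2, 0): f_x = -36 ≠ 0.
  x = -1: f_y(-1, y) = 6*y**2 - 10*y + 3; no integer root y with |y| ≤ 4.
  x = 0: f_y(0, y) = 6*y**2 - 10*y + 4; vanishes at y ∈ {1}. (0, 1): f_x = 0, f = 0 — SINGULAR.
  x = 1: f_y(1, y) = 6*y**2 - 10*y + 3; no integer root y with |y| ≤ 4.
  x = 2: f_y(2, y) = 6*y**2 - 10*y; vanishes at y ∈ {0}. (2, 0): f_x = -36 ≠ 0.
  x = 3: f_y(3, y) = 6*y**2 - 10*y - 5; no integer root y with |y| ≤ 4.
  x = 4: f_y(4, y) = 6*y**2 - 10*y - 12; no integer root y with |y| ≤ 4.
Only singular point on the grid: (0, 1).
Classify: substitute x = 0 + u, y = 1 + v and expand: f = -3*u**3 - u**2*v - u**2 + 2*v**3 + v**2.
No constant or linear terms (consistent with a singular point). Quadratic part: -u**2 + v**2. Cubic part: -3*u**3 - u**2*v + 2*v**3.
The quadratic part v**2 - u**2 = (v − u)(v + u) splits into two distinct linear factors, so there are two distinct tangent lines y − 1 = ±(x − 0) — this is a node (ordinary double point).
Classification: node.


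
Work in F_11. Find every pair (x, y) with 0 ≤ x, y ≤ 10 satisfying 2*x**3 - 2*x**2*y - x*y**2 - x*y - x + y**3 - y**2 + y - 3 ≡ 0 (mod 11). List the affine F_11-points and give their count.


Affine F_11-points: {(1, 4), (2, 0), (2, 1), (2, 2), (3, 2), (3, 6), (3, 7), (4, 0), (4, 8), (5, 0), (7, 3), (8, 2), (9, 9), (10, 5)}; count = 14.

For each of the 121 pairs (x, y) ∈ F_11², evaluate f(x, y) mod 11. Record the zeros.
  x = 0: [0↦8, 1↦9, 2↦3, 3↦7, 4↦5, 5↦3, 6↦7, 7↦1, 8↦2, 9↦5, 10↦5]  zeros at y ∈ ∅
  x = 1: [0↦9, 1↦6, 2↦5, 3↦1, 4↦0, 5↦8, 6↦9, 7↦9, 8↦3, 9↦8, 10↦8]  zeros at y ∈ {4}
  x = 2: [0↦0, 1↦0, 2↦0, 3↦6, 4↦2, 5↦5, 6↦10, 7↦1, 8↦6, 9↦9, 10↦5]  zeros at y ∈ {0, 1, 2}
  x = 3: [0↦4, 1↦3, 2↦0, 3↦1, 4↦1, 5↦6, 6↦0, 7↦0, 8↦1, 9↦9, 10↦8]  zeros at y ∈ {2, 6, 7}
  x = 4: [0↦0, 1↦5, 2↦6, 3↦9, 4↦9, 5↦1, 6↦2, 7↦7, 8↦0, 9↦9, 10↦7]  zeros at y ∈ {0, 8}
  x = 5: [0↦0, 1↦7, 2↦8, 3↦9, 4↦5, 5↦2, 6↦6, 7↦1, 8↦4, 9↦10, 10↦3]  zeros at y ∈ {0}
  x = 6: [0↦5, 1↦10, 2↦7, 3↦2, 4↦1, 5↦10, 6↦2, 7↦5, 8↦3, 9↦2, 10↦8]  zeros at y ∈ ∅
  x = 7: [0↦5, 1↦4, 2↦4, 3↦0, 4↦9, 5↦4, 6↦2, 7↦9, 8↦9, 9↦8, 10↦1]  zeros at y ∈ {3}
  x = 8: [0↦1, 1↦1, 2↦0, 3↦4, 4↦8, 5↦7, 6↦7, 7↦3, 8↦1, 9↦7, 10↦5]  zeros at y ∈ {2}
  x = 9: [0↦5, 1↦2, 2↦7, 3↦4, 4↦10, 5↦9, 6↦7, 7↦10, 8↦2, 9↦0, 10↦10]  zeros at y ∈ {9}
  x = 10: [0↦7, 1↦8, 2↦4, 3↦1, 4↦5, 5↦0, 6↦3, 7↦9, 8↦2, 9↦10, 10↦6]  zeros at y ∈ {5}
Collecting zeros: affine points = {(1, 4), (2, 0), (2, 1), (2, 2), (3, 2), (3, 6), (3, 7), (4, 0), (4, 8), (5, 0), (7, 3), (8, 2), (9, 9), (10, 5)}.
Total count |C(F_11)_aff| = 14.


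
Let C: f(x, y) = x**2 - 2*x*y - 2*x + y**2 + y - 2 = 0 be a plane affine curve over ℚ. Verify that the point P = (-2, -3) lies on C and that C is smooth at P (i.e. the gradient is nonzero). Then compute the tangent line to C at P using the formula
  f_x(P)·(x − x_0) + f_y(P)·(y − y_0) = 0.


Tangent line at P: -y - 3 = 0.

Step 1: f(-2, -3) = 0, so P lies on C.
Step 2: partial derivatives
  f_x(x, y) = 2*x - 2*y - 2, f_y(x, y) = -2*x + 2*y + 1.
  f_x(P) = 0, f_y(P) = -1 (gradient nonzero, so P is smooth).
Step 3: tangent line at P: 0·(x − -2) + -1·(y − -3) = 0.
Expanding: -y - 3 = 0.


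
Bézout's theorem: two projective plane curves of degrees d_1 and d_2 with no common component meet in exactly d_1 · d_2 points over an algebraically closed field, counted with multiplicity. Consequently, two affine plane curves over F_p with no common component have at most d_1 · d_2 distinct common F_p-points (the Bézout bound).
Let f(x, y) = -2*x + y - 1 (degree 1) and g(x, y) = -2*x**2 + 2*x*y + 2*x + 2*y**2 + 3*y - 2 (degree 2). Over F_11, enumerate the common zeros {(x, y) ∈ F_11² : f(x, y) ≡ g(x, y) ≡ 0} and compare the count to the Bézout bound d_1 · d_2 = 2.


Common zeros: ∅; count = 0; Bézout bound = 2.

deg(f) = 1, deg(g) = 2, so Bézout bound = 2.
Scan x ∈ F_11. For each x, list the y ∈ F_11 with f(x, y) ≡ 0 and those with g(x, y) ≡ 0 (mod 11); the common zeros in that column are the intersection.
  x = 0: f ≡ 0 at y ∈ {1}; g ≡ 0 at y ∈ {6, 9}; common: ∅.
  x = 1: f ≡ 0 at y ∈ {3}; g ≡ 0 at y ∈ ∅; common: ∅.
  x = 2: f ≡ 0 at y ∈ {5}; g ≡ 0 at y ∈ {3, 10}; common: ∅.
  x = 3: f ≡ 0 at y ∈ {7}; g ≡ 0 at y ∈ ∅; common: ∅.
  x = 4: f ≡ 0 at y ∈ {9}; g ≡ 0 at y ∈ ∅; common: ∅.
  x = 5: f ≡ 0 at y ∈ {0}; g ≡ 0 at y ∈ ∅; common: ∅.
  x = 6: f ≡ 0 at y ∈ {2}; g ≡ 0 at y ∈ ∅; common: ∅.
  x = 7: f ≡ 0 at y ∈ {4}; g ≡ 0 at y ∈ {2, 6}; common: ∅.
  x = 8: f ≡ 0 at y ∈ {6}; g ≡ 0 at y ∈ ∅; common: ∅.
  x = 9: f ≡ 0 at y ∈ {8}; g ≡ 0 at y ∈ {7, 10}; common: ∅.
  x = 10: f ≡ 0 at y ∈ {10}; g ≡ 0 at y ∈ {7, 9}; common: ∅.
Collecting: common zeros = ∅, so the count is 0.
Comparison with the Bézout bound: 0 ≤ 2 = deg(f)·deg(g), as expected for curves with no common component (the affine F_11-count falls short of the bound because intersections may lie at infinity, over extension fields, or carry multiplicity).


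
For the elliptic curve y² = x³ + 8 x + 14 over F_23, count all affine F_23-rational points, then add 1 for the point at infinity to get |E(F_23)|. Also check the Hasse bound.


Affine points = {(1, 0), (4, 8), (4, 15), (5, 8), (5, 15), (6, 5), (6, 18), (10, 6), (10, 17), (14, 8), (14, 15), (15, 6), (15, 17), (16, 11), (16, 12), (17, 7), (17, 16), (20, 3), (20, 20), (21, 6), (21, 17)}; affine count = 21; |E(F_23)| = 22.

Discriminant check: Δ ∝ 4a³ + 27b² = 4·8³ + 27·14² = 4·512 + 27·196 ≡ 3 (mod 23). Nonzero ⇒ E is nonsingular.
For each x ∈ F_23, compute rhs = x³ + 8·x + 14 mod 23, then count y ∈ F_23 with y² ≡ rhs.
  x = 0: rhs = 14, matching y values: none (0 points).
  x = 1: rhs = 0, matching y values: 0 (1 points).
  x = 2: rhs = 15, matching y values: none (0 points).
  x = 3: rhs = 19, matching y values: none (0 points).
  x = 4: rhs = 18, matching y values: 8, 15 (2 points).
  x = 5: rhs = 18, matching y values: 8, 15 (2 points).
  x = 6: rhs = 2, matching y values: 5, 18 (2 points).
  x = 7: rhs = 22, matching y values: none (0 points).
  x = 8: rhs = 15, matching y values: none (0 points).
  x = 9: rhs = 10, matching y values: none (0 points).
  x = 10: rhs = 13, matching y values: 6, 17 (2 points).
  x = 11: rhs = 7, matching y values: none (0 points).
  x = 12: rhs = 21, matching y values: none (0 points).
  x = 13: rhs = 15, matching y values: none (0 points).
  x = 14: rhs = 18, matching y values: 8, 15 (2 points).
  x = 15: rhs = 13, matching y values: 6, 17 (2 points).
  x = 16: rhs = 6, matching y values: 11, 12 (2 points).
  x = 17: rhs = 3, matching y values: 7, 16 (2 points).
  x = 18: rhs = 10, matching y values: none (0 points).
  x = 19: rhs = 10, matching y values: none (0 points).
  x = 20: rhs = 9, matching y values: 3, 20 (2 points).
  x = 21: rhs = 13, matching y values: 6, 17 (2 points).
  x = 22: rhs = 5, matching y values: none (0 points).
Total affine count: 21.
Full point count |E(F_23)| = 21 + 1 = 22.
Hasse bound: |22 − (23+1)| = |-2| = 2 ≤ 2√23 ≈ 9.5917 ✓.


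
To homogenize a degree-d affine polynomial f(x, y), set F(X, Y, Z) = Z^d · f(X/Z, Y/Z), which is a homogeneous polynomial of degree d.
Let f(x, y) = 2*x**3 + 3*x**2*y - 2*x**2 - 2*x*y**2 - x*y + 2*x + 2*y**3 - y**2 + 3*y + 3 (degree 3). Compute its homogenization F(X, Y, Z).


F(X, Y, Z) = 2*X**3 + 3*X**2*Y - 2*X**2*Z - 2*X*Y**2 - X*Y*Z + 2*X*Z**2 + 2*Y**3 - Y**2*Z + 3*Y*Z**2 + 3*Z**3

deg(f) = 3.
Substitute x = X/Z, y = Y/Z into f, then multiply by Z^3.
  monomial 2·x^3·y^0 ↦ 2·X^3·Y^0·Z^0.
  monomial 3·x^2·y^1 ↦ 3·X^2·Y^1·Z^0.
  monomial -2·x^2·y^0 ↦ -2·X^2·Y^0·Z^1.
  monomial -2·x^1·y^2 ↦ -2·X^1·Y^2·Z^0.
  monomial -1·x^1·y^1 ↦ -1·X^1·Y^1·Z^1.
  monomial 2·x^1·y^0 ↦ 2·X^1·Y^0·Z^2.
  monomial 2·x^0·y^3 ↦ 2·X^0·Y^3·Z^0.
  monomial -1·x^0·y^2 ↦ -1·X^0·Y^2·Z^1.
  monomial 3·x^0·y^1 ↦ 3·X^0·Y^1·Z^2.
  monomial 3·x^0·y^0 ↦ 3·X^0·Y^0·Z^3.
Collecting: F(X, Y, Z) = 2*X**3 + 3*X**2*Y - 2*X**2*Z - 2*X*Y**2 - X*Y*Z + 2*X*Z**2 + 2*Y**3 - Y**2*Z + 3*Y*Z**2 + 3*Z**3.


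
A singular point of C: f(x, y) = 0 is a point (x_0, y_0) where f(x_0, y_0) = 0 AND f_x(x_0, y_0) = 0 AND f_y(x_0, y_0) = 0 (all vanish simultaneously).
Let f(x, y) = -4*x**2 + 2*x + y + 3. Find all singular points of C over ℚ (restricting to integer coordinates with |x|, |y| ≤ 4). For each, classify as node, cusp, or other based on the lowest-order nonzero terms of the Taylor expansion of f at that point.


No singular points in the scanned grid; C is smooth there.

Compute partial derivatives:
  f_x = 2 - 8*x.
  f_y = 1.
f_y = 1 is a nonzero constant, so f_y never vanishes: no point (x, y) can satisfy f = f_x = f_y = 0. In particular no (x, y) ∈ {−4, ..., 4}² is singular; the curve is smooth.


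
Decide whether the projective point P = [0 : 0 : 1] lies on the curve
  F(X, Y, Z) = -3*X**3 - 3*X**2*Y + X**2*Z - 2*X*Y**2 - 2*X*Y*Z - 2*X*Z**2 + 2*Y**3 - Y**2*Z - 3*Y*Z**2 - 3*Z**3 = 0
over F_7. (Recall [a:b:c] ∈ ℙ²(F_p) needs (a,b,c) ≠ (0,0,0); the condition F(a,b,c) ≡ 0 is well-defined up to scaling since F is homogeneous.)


F(0,0,1) ≡ 4 (mod 7); P is NOT on the curve.

Evaluate F(0, 0, 1) term-by-term (mod 7).
  -3*X**3 ↦ -3·0·1·1 = 0
  -3*X**2*Y ↦ -3·0·0·1 = 0
  X**2*Z ↦ 1·0·1·1 = 0
  -2*X*Y**2 ↦ -2·0·0·1 = 0
  -2*X*Y*Z ↦ -2·0·0·1 = 0
  -2*X*Z**2 ↦ -2·0·1·1 = 0
  2*Y**3 ↦ 2·1·0·1 = 0
  -Y**2*Z ↦ -1·1·0·1 = 0
  -3*Y*Z**2 ↦ -3·1·0·1 = 0
  -3*Z**3 ↦ -3·1·1·1 = -3
Sum: F(0, 0, 1) = (0) + (0) + (0) + (0) + (0) + (0) + (0) + (0) + (0) + (-3) = -3.
Reducing mod 7: -3 ≡ 4 (mod 7).
Since F(a, b, c) ≡ 4 ≠ 0 (mod 7), P does NOT lie on the curve.


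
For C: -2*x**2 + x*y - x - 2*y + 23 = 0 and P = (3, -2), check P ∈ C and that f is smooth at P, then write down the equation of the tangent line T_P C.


Tangent line at P: -15*x + y + 47 = 0.

Step 1: f(3, -2) = 0, so P lies on C.
Step 2: partial derivatives
  f_x(x, y) = -4*x + y - 1, f_y(x, y) = x - 2.
  f_x(P) = -15, f_y(P) = 1 (gradient nonzero, so P is smooth).
Step 3: tangent line at P: -15·(x − 3) + 1·(y − -2) = 0.
Expanding: -15*x + y + 47 = 0.


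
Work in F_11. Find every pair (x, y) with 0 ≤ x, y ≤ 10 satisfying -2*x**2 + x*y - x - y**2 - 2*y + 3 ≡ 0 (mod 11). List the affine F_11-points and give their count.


Affine F_11-points: {(0, 1), (0, 8), (1, 0), (1, 10), (2, 2), (2, 9), (4, 0), (4, 2), (9, 8), (9, 10)}; count = 10.

For each of the 121 pairs (x, y) ∈ F_11², evaluate f(x, y) mod 11. Record the zeros.
  x = 0: [0↦3, 1↦0, 2↦6, 3↦10, 4↦1, 5↦1, 6↦10, 7↦6, 8↦0, 9↦3, 10↦4]  zeros at y ∈ {1, 8}
  x = 1: [0↦0, 1↦9, 2↦5, 3↦10, 4↦2, 5↦3, 6↦2, 7↦10, 8↦5, 9↦9, 10↦0]  zeros at y ∈ {0, 10}
  x = 2: [0↦4, 1↦3, 2↦0, 3↦6, 4↦10, 5↦1, 6↦1, 7↦10, 8↦6, 9↦0, 10↦3]  zeros at y ∈ {2, 9}
  x = 3: [0↦4, 1↦4, 2↦2, 3↦9, 4↦3, 5↦6, 6↦7, 7↦6, 8↦3, 9↦9, 10↦2]  zeros at y ∈ ∅
  x = 4: [0↦0, 1↦1, 2↦0, 3↦8, 4↦3, 5↦7, 6↦9, 7↦9, 8↦7, 9↦3, 10↦8]  zeros at y ∈ {0, 2}
  x = 5: [0↦3, 1↦5, 2↦5, 3↦3, 4↦10, 5↦4, 6↦7, 7↦8, 8↦7, 9↦4, 10↦10]  zeros at y ∈ ∅
  x = 6: [0↦2, 1↦5, 2↦6, 3↦5, 4↦2, 5↦8, 6↦1, 7↦3, 8↦3, 9↦1, 10↦8]  zeros at y ∈ ∅
  x = 7: [0↦8, 1↦1, 2↦3, 3↦3, 4↦1, 5↦8, 6↦2, 7↦5, 8↦6, 9↦5, 10↦2]  zeros at y ∈ ∅
  x = 8: [0↦10, 1↦4, 2↦7, 3↦8, 4↦7, 5↦4, 6↦10, 7↦3, 8↦5, 9↦5, 10↦3]  zeros at y ∈ ∅
  x = 9: [0↦8, 1↦3, 2↦7, 3↦9, 4↦9, 5↦7, 6↦3, 7↦8, 8↦0, 9↦1, 10↦0]  zeros at y ∈ {8, 10}
  x = 10: [0↦2, 1↦9, 2↦3, 3↦6, 4↦7, 5↦6, 6↦3, 7↦9, 8↦2, 9↦4, 10↦4]  zeros at y ∈ ∅
Collecting zeros: affine points = {(0, 1), (0, 8), (1, 0), (1, 10), (2, 2), (2, 9), (4, 0), (4, 2), (9, 8), (9, 10)}.
Total count |C(F_11)_aff| = 10.


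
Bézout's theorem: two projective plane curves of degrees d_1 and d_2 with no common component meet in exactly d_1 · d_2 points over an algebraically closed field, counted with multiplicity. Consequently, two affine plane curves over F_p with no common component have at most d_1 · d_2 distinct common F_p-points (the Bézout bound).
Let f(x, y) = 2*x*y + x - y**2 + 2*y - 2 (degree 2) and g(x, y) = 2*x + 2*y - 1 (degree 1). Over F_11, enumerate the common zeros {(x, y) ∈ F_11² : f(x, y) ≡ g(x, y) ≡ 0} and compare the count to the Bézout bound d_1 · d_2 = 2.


Common zeros: ∅; count = 0; Bézout bound = 2.

deg(f) = 2, deg(g) = 1, so Bézout bound = 2.
Scan x ∈ F_11. For each x, list the y ∈ F_11 with f(x, y) ≡ 0 and those with g(x, y) ≡ 0 (mod 11); the common zeros in that column are the intersection.
  x = 0: f ≡ 0 at y ∈ ∅; g ≡ 0 at y ∈ {6}; common: ∅.
  x = 1: f ≡ 0 at y ∈ {7, 8}; g ≡ 0 at y ∈ {5}; common: ∅.
  x = 2: f ≡ 0 at y ∈ {0, 6}; g ≡ 0 at y ∈ {4}; common: ∅.
  x = 3: f ≡ 0 at y ∈ ∅; g ≡ 0 at y ∈ {3}; common: ∅.
  x = 4: f ≡ 0 at y ∈ {1, 9}; g ≡ 0 at y ∈ {2}; common: ∅.
  x = 5: f ≡ 0 at y ∈ ∅; g ≡ 0 at y ∈ {1}; common: ∅.
  x = 6: f ≡ 0 at y ∈ {4, 10}; g ≡ 0 at y ∈ {0}; common: ∅.
  x = 7: f ≡ 0 at y ∈ {2, 3}; g ≡ 0 at y ∈ {10}; common: ∅.
  x = 8: f ≡ 0 at y ∈ ∅; g ≡ 0 at y ∈ {9}; common: ∅.
  x = 9: f ≡ 0 at y ∈ ∅; g ≡ 0 at y ∈ {8}; common: ∅.
  x = 10: f ≡ 0 at y ∈ ∅; g ≡ 0 at y ∈ {7}; common: ∅.
Collecting: common zeros = ∅, so the count is 0.
Comparison with the Bézout bound: 0 ≤ 2 = deg(f)·deg(g), as expected for curves with no common component (the affine F_11-count falls short of the bound because intersections may lie at infinity, over extension fields, or carry multiplicity).


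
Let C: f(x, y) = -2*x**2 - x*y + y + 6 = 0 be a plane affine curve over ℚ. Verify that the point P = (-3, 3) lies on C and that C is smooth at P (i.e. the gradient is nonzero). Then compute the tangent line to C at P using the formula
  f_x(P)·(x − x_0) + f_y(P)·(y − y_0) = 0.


Tangent line at P: 9*x + 4*y + 15 = 0.

Step 1: f(-3, 3) = 0, so P lies on C.
Step 2: partial derivatives
  f_x(x, y) = -4*x - y, f_y(x, y) = 1 - x.
  f_x(P) = 9, f_y(P) = 4 (gradient nonzero, so P is smooth).
Step 3: tangent line at P: 9·(x − -3) + 4·(y − 3) = 0.
Expanding: 9*x + 4*y + 15 = 0.


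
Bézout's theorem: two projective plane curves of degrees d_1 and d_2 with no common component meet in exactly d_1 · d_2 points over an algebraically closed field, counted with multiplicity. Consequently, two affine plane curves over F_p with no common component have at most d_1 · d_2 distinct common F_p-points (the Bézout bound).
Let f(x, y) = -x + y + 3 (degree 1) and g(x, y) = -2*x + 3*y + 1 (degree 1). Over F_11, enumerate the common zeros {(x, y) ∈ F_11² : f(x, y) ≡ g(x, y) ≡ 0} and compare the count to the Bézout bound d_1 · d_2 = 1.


Common zeros: {(8, 5)}; count = 1; Bézout bound = 1.

deg(f) = 1, deg(g) = 1, so Bézout bound = 1.
Scan x ∈ F_11. For each x, list the y ∈ F_11 with f(x, y) ≡ 0 and those with g(x, y) ≡ 0 (mod 11); the common zeros in that column are the intersection.
  x = 0: f ≡ 0 at y ∈ {8}; g ≡ 0 at y ∈ {7}; common: ∅.
  x = 1: f ≡ 0 at y ∈ {9}; g ≡ 0 at y ∈ {4}; common: ∅.
  x = 2: f ≡ 0 at y ∈ {10}; g ≡ 0 at y ∈ {1}; common: ∅.
  x = 3: f ≡ 0 at y ∈ {0}; g ≡ 0 at y ∈ {9}; common: ∅.
  x = 4: f ≡ 0 at y ∈ {1}; g ≡ 0 at y ∈ {6}; common: ∅.
  x = 5: f ≡ 0 at y ∈ {2}; g ≡ 0 at y ∈ {3}; common: ∅.
  x = 6: f ≡ 0 at y ∈ {3}; g ≡ 0 at y ∈ {0}; common: ∅.
  x = 7: f ≡ 0 at y ∈ {4}; g ≡ 0 at y ∈ {8}; common: ∅.
  x = 8: f ≡ 0 at y ∈ {5}; g ≡ 0 at y ∈ {5}; common: {5}.
  x = 9: f ≡ 0 at y ∈ {6}; g ≡ 0 at y ∈ {2}; common: ∅.
  x = 10: f ≡ 0 at y ∈ {7}; g ≡ 0 at y ∈ {10}; common: ∅.
Collecting: common zeros = {(8, 5)}, so the count is 1.
Comparison with the Bézout bound: 1 ≤ 1 = deg(f)·deg(g), as expected for curves with no common component (the bound is attained).


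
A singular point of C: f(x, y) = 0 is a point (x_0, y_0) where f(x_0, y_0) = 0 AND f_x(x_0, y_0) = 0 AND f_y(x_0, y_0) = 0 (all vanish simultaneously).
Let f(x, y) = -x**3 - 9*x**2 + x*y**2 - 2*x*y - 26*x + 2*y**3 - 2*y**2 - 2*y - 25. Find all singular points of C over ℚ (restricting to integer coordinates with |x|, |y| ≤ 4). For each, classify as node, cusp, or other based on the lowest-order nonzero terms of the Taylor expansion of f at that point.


Singular points: {(-3, 1)}; classification: cusp.

Compute partial derivatives:
  f_x = -3*x**2 - 18*x + y**2 - 2*y - 26.
  f_y = 2*x*y - 2*x + 6*y**2 - 4*y - 2.
Scan x_0 ∈ {−4, ..., 4}. For each x_0, f_y(x_0, y) is a polynomial in y; find its integer roots y ∈ {−4, ..., 4}, then test f_x and f at those candidates.
  x = -4: f_y(-4, y) = 6*y**2 - 12*y + 6; vanishes at y ∈ {1}. (-4, 1): f_x = -3 ≠ 0.
  x = -3: f_y(-3, y) = 6*y**2 - 10*y + 4; vanishes at y ∈ {1}. (-3, 1): f_x = 0, f = 0 — SINGULAR.
  x = -2: f_y(-2, y) = 6*y**2 - 8*y + 2; vanishes at y ∈ {1}. (-2, 1): f_x = -3 ≠ 0.
  x = -1: f_y(-1, y) = 6*y**2 - 6*y; vanishes at y ∈ {0, 1}. (-1, 0): f_x = -11 ≠ 0; (-1, 1): f_x = -12 ≠ 0.
  x = 0: f_y(0, y) = 6*y**2 - 4*y - 2; vanishes at y ∈ {1}. (0, 1): f_x = -27 ≠ 0.
  x = 1: f_y(1, y) = 6*y**2 - 2*y - 4; vanishes at y ∈ {1}. (1, 1): f_x = -48 ≠ 0.
  x = 2: f_y(2, y) = 6*y**2 - 6; vanishes at y ∈ {-1, 1}. (2, -1): f_x = -71 ≠ 0; (2, 1): f_x = -75 ≠ 0.
  x = 3: f_y(3, y) = 6*y**2 + 2*y - 8; vanishes at y ∈ {1}. (3, 1): f_x = -108 ≠ 0.
  x = 4: f_y(4, y) = 6*y**2 + 4*y - 10; vanishes at y ∈ {1}. (4, 1): f_x = -147 ≠ 0.
Only singular point on the grid: (-3, 1).
Classify: substitute x = -3 + u, y = 1 + v and expand: f = -u**3 + u*v**2 + 2*v**3 + v**2.
No constant or linear terms (consistent with a singular point). Quadratic part: v**2. Cubic part: -u**3 + u*v**2 + 2*v**3.
The quadratic part v**2 is a perfect square, so there is a single (double) tangent line v = 0, i.e. y = 1. Restricting the cubic part to that line (v = 0) leaves -u**3 ≠ 0, so f is not divisible by v and the branch is v² ≈ u**3 to lowest order — this is a cusp.
Classification: cusp.


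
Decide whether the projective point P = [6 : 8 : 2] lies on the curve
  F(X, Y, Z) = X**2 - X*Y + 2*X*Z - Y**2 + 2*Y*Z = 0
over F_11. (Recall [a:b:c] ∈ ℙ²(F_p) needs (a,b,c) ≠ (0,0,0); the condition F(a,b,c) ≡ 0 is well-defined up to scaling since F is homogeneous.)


F(6,8,2) ≡ 2 (mod 11); P is NOT on the curve.

Evaluate F(6, 8, 2) term-by-term (mod 11).
  X**2 ↦ 1·36·1·1 = 36
  -X*Y ↦ -1·6·8·1 = -48
  2*X*Z ↦ 2·6·1·2 = 24
  -Y**2 ↦ -1·1·64·1 = -64
  2*Y*Z ↦ 2·1·8·2 = 32
Sum: F(6, 8, 2) = (36) + (-48) + (24) + (-64) + (32) = -20.
Reducing mod 11: -20 ≡ 2 (mod 11).
Since F(a, b, c) ≡ 2 ≠ 0 (mod 11), P does NOT lie on the curve.


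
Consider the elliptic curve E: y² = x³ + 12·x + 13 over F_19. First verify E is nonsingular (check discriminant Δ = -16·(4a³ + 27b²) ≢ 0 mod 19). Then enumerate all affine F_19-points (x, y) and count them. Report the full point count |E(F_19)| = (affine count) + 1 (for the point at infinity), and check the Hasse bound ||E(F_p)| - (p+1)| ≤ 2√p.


Affine points = {(1, 8), (1, 11), (2, 8), (2, 11), (3, 0), (4, 7), (4, 12), (6, 4), (6, 15), (12, 2), (12, 17), (16, 8), (16, 11), (17, 0), (18, 0)}; affine count = 15; |E(F_19)| = 16.

Discriminant check: Δ ∝ 4a³ + 27b² = 4·12³ + 27·13² = 4·1728 + 27·169 ≡ 18 (mod 19). Nonzero ⇒ E is nonsingular.
For each x ∈ F_19, compute rhs = x³ + 12·x + 13 mod 19, then count y ∈ F_19 with y² ≡ rhs.
  x = 0: rhs = 13, matching y values: none (0 points).
  x = 1: rhs = 7, matching y values: 8, 11 (2 points).
  x = 2: rhs = 7, matching y values: 8, 11 (2 points).
  x = 3: rhs = 0, matching y values: 0 (1 points).
  x = 4: rhs = 11, matching y values: 7, 12 (2 points).
  x = 5: rhs = 8, matching y values: none (0 points).
  x = 6: rhs = 16, matching y values: 4, 15 (2 points).
  x = 7: rhs = 3, matching y values: none (0 points).
  x = 8: rhs = 13, matching y values: none (0 points).
  x = 9: rhs = 14, matching y values: none (0 points).
  x = 10: rhs = 12, matching y values: none (0 points).
  x = 11: rhs = 13, matching y values: none (0 points).
  x = 12: rhs = 4, matching y values: 2, 17 (2 points).
  x = 13: rhs = 10, matching y values: none (0 points).
  x = 14: rhs = 18, matching y values: none (0 points).
  x = 15: rhs = 15, matching y values: none (0 points).
  x = 16: rhs = 7, matching y values: 8, 11 (2 points).
  x = 17: rhs = 0, matching y values: 0 (1 points).
  x = 18: rhs = 0, matching y values: 0 (1 points).
Total affine count: 15.
Full point count |E(F_19)| = 15 + 1 = 16.
Hasse bound: |16 − (19+1)| = |-4| = 4 ≤ 2√19 ≈ 8.7178 ✓.


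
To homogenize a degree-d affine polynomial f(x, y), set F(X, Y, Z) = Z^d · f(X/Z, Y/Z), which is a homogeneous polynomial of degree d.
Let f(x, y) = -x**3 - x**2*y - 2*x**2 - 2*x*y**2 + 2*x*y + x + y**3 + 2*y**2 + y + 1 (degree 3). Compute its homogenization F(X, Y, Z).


F(X, Y, Z) = -X**3 - X**2*Y - 2*X**2*Z - 2*X*Y**2 + 2*X*Y*Z + X*Z**2 + Y**3 + 2*Y**2*Z + Y*Z**2 + Z**3

deg(f) = 3.
Substitute x = X/Z, y = Y/Z into f, then multiply by Z^3.
  monomial -1·x^3·y^0 ↦ -1·X^3·Y^0·Z^0.
  monomial -1·x^2·y^1 ↦ -1·X^2·Y^1·Z^0.
  monomial -2·x^2·y^0 ↦ -2·X^2·Y^0·Z^1.
  monomial -2·x^1·y^2 ↦ -2·X^1·Y^2·Z^0.
  monomial 2·x^1·y^1 ↦ 2·X^1·Y^1·Z^1.
  monomial 1·x^1·y^0 ↦ 1·X^1·Y^0·Z^2.
  monomial 1·x^0·y^3 ↦ 1·X^0·Y^3·Z^0.
  monomial 2·x^0·y^2 ↦ 2·X^0·Y^2·Z^1.
  monomial 1·x^0·y^1 ↦ 1·X^0·Y^1·Z^2.
  monomial 1·x^0·y^0 ↦ 1·X^0·Y^0·Z^3.
Collecting: F(X, Y, Z) = -X**3 - X**2*Y - 2*X**2*Z - 2*X*Y**2 + 2*X*Y*Z + X*Z**2 + Y**3 + 2*Y**2*Z + Y*Z**2 + Z**3.


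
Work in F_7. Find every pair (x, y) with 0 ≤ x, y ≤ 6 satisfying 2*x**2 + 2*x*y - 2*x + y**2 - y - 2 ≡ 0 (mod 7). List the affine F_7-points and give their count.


Affine F_7-points: {(0, 2), (0, 6), (1, 1), (1, 5), (2, 5), (2, 6), (6, 1), (6, 2)}; count = 8.

For each of the 49 pairs (x, y) ∈ F_7², evaluate f(x, y) mod 7. Record the zeros.
  x = 0: [0↦5, 1↦5, 2↦0, 3↦4, 4↦3, 5↦4, 6↦0]  zeros at y ∈ {2, 6}
  x = 1: [0↦5, 1↦0, 2↦4, 3↦3, 4↦4, 5↦0, 6↦5]  zeros at y ∈ {1, 5}
  x = 2: [0↦2, 1↦6, 2↦5, 3↦6, 4↦2, 5↦0, 6↦0]  zeros at y ∈ {5, 6}
  x = 3: [0↦3, 1↦2, 2↦3, 3↦6, 4↦4, 5↦4, 6↦6]  zeros at y ∈ ∅
  x = 4: [0↦1, 1↦2, 2↦5, 3↦3, 4↦3, 5↦5, 6↦2]  zeros at y ∈ ∅
  x = 5: [0↦3, 1↦6, 2↦4, 3↦4, 4↦6, 5↦3, 6↦2]  zeros at y ∈ ∅
  x = 6: [0↦2, 1↦0, 2↦0, 3↦2, 4↦6, 5↦5, 6↦6]  zeros at y ∈ {1, 2}
Collecting zeros: affine points = {(0, 2), (0, 6), (1, 1), (1, 5), (2, 5), (2, 6), (6, 1), (6, 2)}.
Total count |C(F_7)_aff| = 8.


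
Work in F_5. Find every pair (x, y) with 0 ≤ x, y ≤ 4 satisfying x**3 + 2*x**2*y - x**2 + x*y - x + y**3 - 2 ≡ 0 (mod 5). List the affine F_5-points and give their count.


Affine F_5-points: {(0, 3), (2, 0), (3, 1), (4, 4)}; count = 4.

For each of the 25 pairs (x, y) ∈ F_5², evaluate f(x, y) mod 5. Record the zeros.
  x = 0: [0↦3, 1↦4, 2↦1, 3↦0, 4↦2]  zeros at y ∈ {3}
  x = 1: [0↦2, 1↦1, 2↦1, 3↦3, 4↦3]  zeros at y ∈ ∅
  x = 2: [0↦0, 1↦1, 2↦3, 3↦2, 4↦4]  zeros at y ∈ {0}
  x = 3: [0↦3, 1↦0, 2↦3, 3↦3, 4↦1]  zeros at y ∈ {1}
  x = 4: [0↦2, 1↦4, 2↦2, 3↦2, 4↦0]  zeros at y ∈ {4}
Collecting zeros: affine points = {(0, 3), (2, 0), (3, 1), (4, 4)}.
Total count |C(F_5)_aff| = 4.


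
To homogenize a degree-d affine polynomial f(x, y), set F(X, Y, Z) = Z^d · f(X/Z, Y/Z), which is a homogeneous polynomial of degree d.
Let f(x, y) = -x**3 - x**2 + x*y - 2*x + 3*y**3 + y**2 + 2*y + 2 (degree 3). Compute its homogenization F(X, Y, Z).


F(X, Y, Z) = -X**3 - X**2*Z + X*Y*Z - 2*X*Z**2 + 3*Y**3 + Y**2*Z + 2*Y*Z**2 + 2*Z**3

deg(f) = 3.
Substitute x = X/Z, y = Y/Z into f, then multiply by Z^3.
  monomial -1·x^3·y^0 ↦ -1·X^3·Y^0·Z^0.
  monomial -1·x^2·y^0 ↦ -1·X^2·Y^0·Z^1.
  monomial 1·x^1·y^1 ↦ 1·X^1·Y^1·Z^1.
  monomial -2·x^1·y^0 ↦ -2·X^1·Y^0·Z^2.
  monomial 3·x^0·y^3 ↦ 3·X^0·Y^3·Z^0.
  monomial 1·x^0·y^2 ↦ 1·X^0·Y^2·Z^1.
  monomial 2·x^0·y^1 ↦ 2·X^0·Y^1·Z^2.
  monomial 2·x^0·y^0 ↦ 2·X^0·Y^0·Z^3.
Collecting: F(X, Y, Z) = -X**3 - X**2*Z + X*Y*Z - 2*X*Z**2 + 3*Y**3 + Y**2*Z + 2*Y*Z**2 + 2*Z**3.


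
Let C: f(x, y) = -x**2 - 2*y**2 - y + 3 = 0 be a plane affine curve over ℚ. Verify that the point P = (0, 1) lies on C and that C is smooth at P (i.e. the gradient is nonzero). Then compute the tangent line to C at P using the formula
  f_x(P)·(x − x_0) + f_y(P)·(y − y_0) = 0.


Tangent line at P: 5 - 5*y = 0.

Step 1: f(0, 1) = 0, so P lies on C.
Step 2: partial derivatives
  f_x(x, y) = -2*x, f_y(x, y) = -4*y - 1.
  f_x(P) = 0, f_y(P) = -5 (gradient nonzero, so P is smooth).
Step 3: tangent line at P: 0·(x − 0) + -5·(y − 1) = 0.
Expanding: 5 - 5*y = 0.


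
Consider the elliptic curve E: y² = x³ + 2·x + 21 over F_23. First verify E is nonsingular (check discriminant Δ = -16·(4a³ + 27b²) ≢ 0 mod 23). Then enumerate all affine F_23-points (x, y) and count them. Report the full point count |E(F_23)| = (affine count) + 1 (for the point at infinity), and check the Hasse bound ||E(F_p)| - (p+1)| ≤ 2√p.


Affine points = {(1, 1), (1, 22), (3, 10), (3, 13), (4, 1), (4, 22), (5, 8), (5, 15), (9, 3), (9, 20), (10, 11), (10, 12), (12, 5), (12, 18), (13, 6), (13, 17), (16, 3), (16, 20), (17, 0), (18, 1), (18, 22), (19, 8), (19, 15), (21, 3), (21, 20), (22, 8), (22, 15)}; affine count = 27; |E(F_23)| = 28.

Discriminant check: Δ ∝ 4a³ + 27b² = 4·2³ + 27·21² = 4·8 + 27·441 ≡ 2 (mod 23). Nonzero ⇒ E is nonsingular.
For each x ∈ F_23, compute rhs = x³ + 2·x + 21 mod 23, then count y ∈ F_23 with y² ≡ rhs.
  x = 0: rhs = 21, matching y values: none (0 points).
  x = 1: rhs = 1, matching y values: 1, 22 (2 points).
  x = 2: rhs = 10, matching y values: none (0 points).
  x = 3: rhs = 8, matching y values: 10, 13 (2 points).
  x = 4: rhs = 1, matching y values: 1, 22 (2 points).
  x = 5: rhs = 18, matching y values: 8, 15 (2 points).
  x = 6: rhs = 19, matching y values: none (0 points).
  x = 7: rhs = 10, matching y values: none (0 points).
  x = 8: rhs = 20, matching y values: none (0 points).
  x = 9: rhs = 9, matching y values: 3, 20 (2 points).
  x = 10: rhs = 6, matching y values: 11, 12 (2 points).
  x = 11: rhs = 17, matching y values: none (0 points).
  x = 12: rhs = 2, matching y values: 5, 18 (2 points).
  x = 13: rhs = 13, matching y values: 6, 17 (2 points).
  x = 14: rhs = 10, matching y values: none (0 points).
  x = 15: rhs = 22, matching y values: none (0 points).
  x = 16: rhs = 9, matching y values: 3, 20 (2 points).
  x = 17: rhs = 0, matching y values: 0 (1 points).
  x = 18: rhs = 1, matching y values: 1, 22 (2 points).
  x = 19: rhs = 18, matching y values: 8, 15 (2 points).
  x = 20: rhs = 11, matching y values: none (0 points).
  x = 21: rhs = 9, matching y values: 3, 20 (2 points).
  x = 22: rhs = 18, matching y values: 8, 15 (2 points).
Total affine count: 27.
Full point count |E(F_23)| = 27 + 1 = 28.
Hasse bound: |28 − (23+1)| = |4| = 4 ≤ 2√23 ≈ 9.5917 ✓.


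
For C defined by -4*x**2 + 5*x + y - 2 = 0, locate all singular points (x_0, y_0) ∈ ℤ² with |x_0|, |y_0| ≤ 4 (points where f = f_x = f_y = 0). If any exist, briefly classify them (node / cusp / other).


No singular points in the scanned grid; C is smooth there.

Compute partial derivatives:
  f_x = 5 - 8*x.
  f_y = 1.
f_y = 1 is a nonzero constant, so f_y never vanishes: no point (x, y) can satisfy f = f_x = f_y = 0. In particular no (x, y) ∈ {−4, ..., 4}² is singular; the curve is smooth.


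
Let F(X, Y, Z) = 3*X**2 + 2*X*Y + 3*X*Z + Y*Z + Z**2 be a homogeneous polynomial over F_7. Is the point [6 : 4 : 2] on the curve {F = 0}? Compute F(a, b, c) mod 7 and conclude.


F(6,4,2) ≡ 1 (mod 7); P is NOT on the curve.

Evaluate F(6, 4, 2) term-by-term (mod 7).
  3*X**2 ↦ 3·36·1·1 = 108
  2*X*Y ↦ 2·6·4·1 = 48
  3*X*Z ↦ 3·6·1·2 = 36
  Y*Z ↦ 1·1·4·2 = 8
  Z**2 ↦ 1·1·1·4 = 4
Sum: F(6, 4, 2) = (108) + (48) + (36) + (8) + (4) = 204.
Reducing mod 7: 204 ≡ 1 (mod 7).
Since F(a, b, c) ≡ 1 ≠ 0 (mod 7), P does NOT lie on the curve.


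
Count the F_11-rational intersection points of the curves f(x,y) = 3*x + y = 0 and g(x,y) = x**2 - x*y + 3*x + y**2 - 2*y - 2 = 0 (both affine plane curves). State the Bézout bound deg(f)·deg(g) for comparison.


Common zeros: {(4, 10), (8, 9)}; count = 2; Bézout bound = 2.

deg(f) = 1, deg(g) = 2, so Bézout bound = 2.
Scan x ∈ F_11. For each x, list the y ∈ F_11 with f(x, y) ≡ 0 and those with g(x, y) ≡ 0 (mod 11); the common zeros in that column are the intersection.
  x = 0: f ≡ 0 at y ∈ {0}; g ≡ 0 at y ∈ {6, 7}; common: ∅.
  x = 1: f ≡ 0 at y ∈ {8}; g ≡ 0 at y ∈ {1, 2}; common: ∅.
  x = 2: f ≡ 0 at y ∈ {5}; g ≡ 0 at y ∈ ∅; common: ∅.
  x = 3: f ≡ 0 at y ∈ {2}; g ≡ 0 at y ∈ {6, 10}; common: ∅.
  x = 4: f ≡ 0 at y ∈ {10}; g ≡ 0 at y ∈ {7, 10}; common: {10}.
  x = 5: f ≡ 0 at y ∈ {7}; g ≡ 0 at y ∈ ∅; common: ∅.
  x = 6: f ≡ 0 at y ∈ {4}; g ≡ 0 at y ∈ ∅; common: ∅.
  x = 7: f ≡ 0 at y ∈ {1}; g ≡ 0 at y ∈ ∅; common: ∅.
  x = 8: f ≡ 0 at y ∈ {9}; g ≡ 0 at y ∈ {1, 9}; common: {9}.
  x = 9: f ≡ 0 at y ∈ {6}; g ≡ 0 at y ∈ {2, 9}; common: ∅.
  x = 10: f ≡ 0 at y ∈ {3}; g ≡ 0 at y ∈ ∅; common: ∅.
Collecting: common zeros = {(4, 10), (8, 9)}, so the count is 2.
Comparison with the Bézout bound: 2 ≤ 2 = deg(f)·deg(g), as expected for curves with no common component (the bound is attained).


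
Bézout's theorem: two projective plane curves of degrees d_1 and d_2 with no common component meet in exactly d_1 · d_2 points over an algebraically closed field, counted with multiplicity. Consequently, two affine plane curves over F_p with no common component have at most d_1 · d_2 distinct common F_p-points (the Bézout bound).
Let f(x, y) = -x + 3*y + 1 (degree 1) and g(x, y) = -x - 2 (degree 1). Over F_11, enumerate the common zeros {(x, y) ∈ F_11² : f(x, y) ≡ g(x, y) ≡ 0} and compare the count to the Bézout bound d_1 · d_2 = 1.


Common zeros: {(9, 10)}; count = 1; Bézout bound = 1.

deg(f) = 1, deg(g) = 1, so Bézout bound = 1.
Scan x ∈ F_11. For each x, list the y ∈ F_11 with f(x, y) ≡ 0 and those with g(x, y) ≡ 0 (mod 11); the common zeros in that column are the intersection.
  x = 0: f ≡ 0 at y ∈ {7}; g ≡ 0 at y ∈ ∅; common: ∅.
  x = 1: f ≡ 0 at y ∈ {0}; g ≡ 0 at y ∈ ∅; common: ∅.
  x = 2: f ≡ 0 at y ∈ {4}; g ≡ 0 at y ∈ ∅; common: ∅.
  x = 3: f ≡ 0 at y ∈ {8}; g ≡ 0 at y ∈ ∅; common: ∅.
  x = 4: f ≡ 0 at y ∈ {1}; g ≡ 0 at y ∈ ∅; common: ∅.
  x = 5: f ≡ 0 at y ∈ {5}; g ≡ 0 at y ∈ ∅; common: ∅.
  x = 6: f ≡ 0 at y ∈ {9}; g ≡ 0 at y ∈ ∅; common: ∅.
  x = 7: f ≡ 0 at y ∈ {2}; g ≡ 0 at y ∈ ∅; common: ∅.
  x = 8: f ≡ 0 at y ∈ {6}; g ≡ 0 at y ∈ ∅; common: ∅.
  x = 9: f ≡ 0 at y ∈ {10}; g ≡ 0 at y ∈ {0, 1, 2, 3, 4, 5, 6, 7, 8, 9, 10}; common: {10}.
  x = 10: f ≡ 0 at y ∈ {3}; g ≡ 0 at y ∈ ∅; common: ∅.
Collecting: common zeros = {(9, 10)}, so the count is 1.
Comparison with the Bézout bound: 1 ≤ 1 = deg(f)·deg(g), as expected for curves with no common component (the bound is attained).
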